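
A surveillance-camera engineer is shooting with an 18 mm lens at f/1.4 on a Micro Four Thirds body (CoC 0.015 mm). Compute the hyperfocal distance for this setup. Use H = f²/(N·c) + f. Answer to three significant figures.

15.4 m

Hyperfocal distance H = f²/(N·c) + f = 18²/(1.4 × 0.015) + 18 = 324/0.021 + 18 ≈ 15446.6 mm ≈ 15.4 m.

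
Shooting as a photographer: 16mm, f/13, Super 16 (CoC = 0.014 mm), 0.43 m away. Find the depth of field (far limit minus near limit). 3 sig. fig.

Hyperfocal distance H = f²/(N·c) + f = 16²/(13 × 0.014) + 16 = 256/0.182 + 16 ≈ 1422.6 mm ≈ 1.423 m.
Near limit Dn = s·(H − f)/(H + s − 2f) = 430 × (1422.6 − 16) / (1422.6 + 430 − 2 × 16) = 430 × 1406.6 / 1820.6 ≈ 332.22 mm.
Far limit Df = s·(H − f)/(H − s) = 430 × (1422.6 − 16) / (1422.6 − 430) = 430 × 1406.6 / 992.6 ≈ 609.35 mm.
Depth of field = Df − Dn = 609.35 − 332.22 ≈ 277.13 mm.

277 mm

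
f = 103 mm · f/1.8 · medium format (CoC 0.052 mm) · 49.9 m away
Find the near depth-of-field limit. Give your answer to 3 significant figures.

34.7 m

Hyperfocal distance H = f²/(N·c) + f = 103²/(1.8 × 0.052) + 103 = 10609/0.0936 + 103 ≈ 113447.0 mm ≈ 113.4 m.
Near limit Dn = s·(H − f)/(H + s − 2f) = 49900 × (113447.0 − 103) / (113447.0 + 49900 − 2 × 103) = 49900 × 113344.0 / 163141.0 ≈ 34669 mm ≈ 34.7 m.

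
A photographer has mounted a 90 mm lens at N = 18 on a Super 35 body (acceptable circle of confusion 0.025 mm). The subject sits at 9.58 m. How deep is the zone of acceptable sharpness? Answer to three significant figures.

Hyperfocal distance H = f²/(N·c) + f = 90²/(18 × 0.025) + 90 = 8100/0.45 + 90 ≈ 18090.0 mm ≈ 18.09 m.
Near limit Dn = s·(H − f)/(H + s − 2f) = 9580 × (18090.0 − 90) / (18090.0 + 9580 − 2 × 90) = 9580 × 18000.0 / 27490.0 ≈ 6273 mm.
Far limit Df = s·(H − f)/(H − s) = 9580 × (18090.0 − 90) / (18090.0 − 9580) = 9580 × 18000.0 / 8510.0 ≈ 20263 mm.
Depth of field = Df − Dn = 20263 − 6273 ≈ 13990 mm ≈ 14.0 m.

14.0 m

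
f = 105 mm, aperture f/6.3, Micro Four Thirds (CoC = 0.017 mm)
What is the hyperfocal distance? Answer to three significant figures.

Hyperfocal distance H = f²/(N·c) + f = 105²/(6.3 × 0.017) + 105 = 11025/0.1071 + 105 ≈ 103046.2 mm ≈ 103 m.

103 m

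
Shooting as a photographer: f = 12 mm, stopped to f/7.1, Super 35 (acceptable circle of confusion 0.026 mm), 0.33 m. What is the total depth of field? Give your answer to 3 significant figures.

Hyperfocal distance H = f²/(N·c) + f = 12²/(7.1 × 0.026) + 12 = 144/0.1846 + 12 ≈ 792.1 mm ≈ 0.792 m.
Near limit Dn = s·(H − f)/(H + s − 2f) = 330 × (792.1 − 12) / (792.1 + 330 − 2 × 12) = 330 × 780.1 / 1098.1 ≈ 234.43 mm.
Far limit Df = s·(H − f)/(H − s) = 330 × (792.1 − 12) / (792.1 − 330) = 330 × 780.1 / 462.1 ≈ 557.11 mm.
Depth of field = Df − Dn = 557.11 − 234.43 ≈ 322.68 mm.

323 mm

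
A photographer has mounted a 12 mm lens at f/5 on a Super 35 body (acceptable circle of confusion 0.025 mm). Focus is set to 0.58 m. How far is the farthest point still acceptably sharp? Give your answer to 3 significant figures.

Hyperfocal distance H = f²/(N·c) + f = 12²/(5 × 0.025) + 12 = 144/0.125 + 12 ≈ 1164.0 mm ≈ 1.164 m.
Far limit Df = s·(H − f)/(H − s) = 580 × (1164.0 − 12) / (1164.0 − 580) = 580 × 1152.0 / 584.0 ≈ 1144.1 mm ≈ 1.14 m.

1.14 m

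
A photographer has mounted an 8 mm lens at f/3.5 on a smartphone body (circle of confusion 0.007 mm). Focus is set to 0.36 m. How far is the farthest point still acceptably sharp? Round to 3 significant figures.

Hyperfocal distance H = f²/(N·c) + f = 8²/(3.5 × 0.007) + 8 = 64/0.0245 + 8 ≈ 2620.2 mm ≈ 2.620 m.
Far limit Df = s·(H − f)/(H − s) = 360 × (2620.2 − 8) / (2620.2 − 360) = 360 × 2612.2 / 2260.2 ≈ 416.06 mm.

416 mm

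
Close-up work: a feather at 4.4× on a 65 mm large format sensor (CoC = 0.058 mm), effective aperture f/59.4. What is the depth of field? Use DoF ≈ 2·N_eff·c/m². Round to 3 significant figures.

0.356 mm

At magnification m, DoF ≈ 2·N_eff·c/m² = 2 × 59.4 × 0.058 / 4.4² = 6.89 / 19.36 ≈ 0.356 mm.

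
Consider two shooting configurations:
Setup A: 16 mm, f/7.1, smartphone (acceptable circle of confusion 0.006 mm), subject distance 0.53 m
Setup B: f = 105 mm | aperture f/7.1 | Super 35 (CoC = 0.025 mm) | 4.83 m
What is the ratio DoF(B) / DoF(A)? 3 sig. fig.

8.09

Setup A: H = 16²/(7.1×0.006) + 16 ≈ 6025.4 mm; DoF = Df − Dn = 579.572 − 488.240 ≈ 91.332 mm.
Setup B: H = 105²/(7.1×0.025) + 105 ≈ 62217.7 mm; DoF = Df − Dn = 5227.68 − 4488.55 ≈ 739.13 mm.
Ratio = 739.13 / 91.332 ≈ 8.09.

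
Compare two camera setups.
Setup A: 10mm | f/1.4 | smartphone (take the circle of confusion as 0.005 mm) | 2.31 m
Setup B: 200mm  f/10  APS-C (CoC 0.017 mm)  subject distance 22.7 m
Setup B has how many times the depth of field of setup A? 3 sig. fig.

Setup A: H = 10²/(1.4×0.005) + 10 ≈ 14295.7 mm; DoF = Df − Dn = 2753.28 − 1989.66 ≈ 763.62 mm.
Setup B: H = 200²/(10×0.017) + 200 ≈ 235494.1 mm; DoF = Df − Dn = 25100.2 − 20718.8 ≈ 4381.4 mm.
Ratio = 4381.4 / 763.62 ≈ 5.74.

5.74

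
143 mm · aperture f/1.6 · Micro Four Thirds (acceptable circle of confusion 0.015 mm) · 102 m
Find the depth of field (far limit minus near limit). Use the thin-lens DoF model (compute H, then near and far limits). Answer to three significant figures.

Hyperfocal distance H = f²/(N·c) + f = 143²/(1.6 × 0.015) + 143 = 20449/0.024 + 143 ≈ 852184.7 mm ≈ 852.2 m.
Near limit Dn = s·(H − f)/(H + s − 2f) = 102000 × (852184.7 − 143) / (852184.7 + 102000 − 2 × 143) = 102000 × 852041.7 / 953898.7 ≈ 91108 mm.
Far limit Df = s·(H − f)/(H − s) = 102000 × (852184.7 − 143) / (852184.7 − 102000) = 102000 × 852041.7 / 750184.7 ≈ 115849 mm.
Depth of field = Df − Dn = 115849 − 91108 ≈ 24741 mm ≈ 24.7 m.

24.7 m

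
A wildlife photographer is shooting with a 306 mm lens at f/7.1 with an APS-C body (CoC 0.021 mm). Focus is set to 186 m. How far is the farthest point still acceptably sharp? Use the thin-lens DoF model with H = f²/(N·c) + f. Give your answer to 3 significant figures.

264 m

Hyperfocal distance H = f²/(N·c) + f = 306²/(7.1 × 0.021) + 306 = 93636/0.1491 + 306 ≈ 628314.0 mm ≈ 628.3 m.
Far limit Df = s·(H − f)/(H − s) = 186000 × (628314.0 − 306) / (628314.0 − 186000) = 186000 × 628008.0 / 442314.0 ≈ 264087 mm ≈ 264 m.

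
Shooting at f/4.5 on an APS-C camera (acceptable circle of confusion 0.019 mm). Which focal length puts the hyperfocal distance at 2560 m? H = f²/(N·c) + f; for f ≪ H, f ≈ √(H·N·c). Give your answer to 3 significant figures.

From H = f²/(N·c) + f, with f ≪ H: f ≈ √(H·N·c) = √(2560000 × 4.5 × 0.019) = √218880 ≈ 467.8 mm.
The +f correction barely moves this — solving exactly, f² + N·c·f − N·c·H = 0 ⇒ f = (−N·c + √((N·c)² + 4·N·c·H))/2 = (−0.0855 + √875520)/2 ≈ 467.80 mm, so f ≈ 468 mm.

468 mm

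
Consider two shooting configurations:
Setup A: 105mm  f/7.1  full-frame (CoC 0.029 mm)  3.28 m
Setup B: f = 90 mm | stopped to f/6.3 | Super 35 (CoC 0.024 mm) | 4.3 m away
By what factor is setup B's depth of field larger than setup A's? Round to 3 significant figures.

1.74

Setup A: H = 105²/(7.1×0.029) + 105 ≈ 53650.4 mm; DoF = Df − Dn = 3486.75 − 3096.40 ≈ 390.35 mm.
Setup B: H = 90²/(6.3×0.024) + 90 ≈ 53661.4 mm; DoF = Df − Dn = 4666.74 − 3986.70 ≈ 680.04 mm.
Ratio = 680.04 / 390.35 ≈ 1.74.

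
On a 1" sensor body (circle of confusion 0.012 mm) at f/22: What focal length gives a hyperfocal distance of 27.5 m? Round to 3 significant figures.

From H = f²/(N·c) + f, with f ≪ H: f ≈ √(H·N·c) = √(27500 × 22 × 0.012) = √7260.0 ≈ 85.21 mm.
Exact: f² + N·c·f − N·c·H = 0 ⇒ f = (−N·c + √((N·c)² + 4·N·c·H))/2 = (−0.264 + √29040)/2 ≈ 85.074 mm ≈ 85.1 mm.

85.1 mm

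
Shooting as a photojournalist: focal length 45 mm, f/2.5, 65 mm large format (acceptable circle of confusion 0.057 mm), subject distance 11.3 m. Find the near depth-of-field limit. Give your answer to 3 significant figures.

6.31 m

Hyperfocal distance H = f²/(N·c) + f = 45²/(2.5 × 0.057) + 45 = 2025/0.1425 + 45 ≈ 14255.5 mm ≈ 14.26 m.
Near limit Dn = s·(H − f)/(H + s − 2f) = 11300 × (14255.5 − 45) / (14255.5 + 11300 − 2 × 45) = 11300 × 14210.5 / 25465.5 ≈ 6305.7 mm ≈ 6.31 m.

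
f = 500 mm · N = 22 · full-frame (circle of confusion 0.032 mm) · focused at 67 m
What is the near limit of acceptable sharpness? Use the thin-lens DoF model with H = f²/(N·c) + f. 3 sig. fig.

56.4 m

Hyperfocal distance H = f²/(N·c) + f = 500²/(22 × 0.032) + 500 = 250000/0.704 + 500 ≈ 355613.6 mm ≈ 355.6 m.
Near limit Dn = s·(H − f)/(H + s − 2f) = 67000 × (355613.6 − 500) / (355613.6 + 67000 − 2 × 500) = 67000 × 355113.6 / 421613.6 ≈ 56432 mm ≈ 56.4 m.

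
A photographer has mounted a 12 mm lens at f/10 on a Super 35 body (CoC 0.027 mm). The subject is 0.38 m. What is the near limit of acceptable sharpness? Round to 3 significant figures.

Hyperfocal distance H = f²/(N·c) + f = 12²/(10 × 0.027) + 12 = 144/0.27 + 12 ≈ 545.3 mm ≈ 0.545 m.
Near limit Dn = s·(H − f)/(H + s − 2f) = 380 × (545.3 − 12) / (545.3 + 380 − 2 × 12) = 380 × 533.3 / 901.3 ≈ 224.85 mm.

225 mm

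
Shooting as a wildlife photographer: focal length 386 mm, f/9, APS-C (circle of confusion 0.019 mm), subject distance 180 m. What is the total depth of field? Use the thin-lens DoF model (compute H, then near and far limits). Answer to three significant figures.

Hyperfocal distance H = f²/(N·c) + f = 386²/(9 × 0.019) + 386 = 148996/0.171 + 386 ≈ 871707.6 mm ≈ 871.7 m.
Near limit Dn = s·(H − f)/(H + s − 2f) = 180000 × (871707.6 − 386) / (871707.6 + 180000 − 2 × 386) = 180000 × 871321.6 / 1050935.6 ≈ 149236 mm.
Far limit Df = s·(H − f)/(H − s) = 180000 × (871707.6 − 386) / (871707.6 − 180000) = 180000 × 871321.6 / 691707.6 ≈ 226740 mm.
Depth of field = Df − Dn = 226740 − 149236 ≈ 77504 mm ≈ 77.5 m.

77.5 m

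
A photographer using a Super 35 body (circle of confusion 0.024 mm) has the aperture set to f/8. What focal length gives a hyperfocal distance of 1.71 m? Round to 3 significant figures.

18.0 mm

From H = f²/(N·c) + f, with f ≪ H: f ≈ √(H·N·c) = √(1710 × 8 × 0.024) = √328.32 ≈ 18.12 mm.
Exact: f² + N·c·f − N·c·H = 0 ⇒ f = (−N·c + √((N·c)² + 4·N·c·H))/2 = (−0.192 + √1313.3)/2 ≈ 18.024 mm ≈ 18.0 mm.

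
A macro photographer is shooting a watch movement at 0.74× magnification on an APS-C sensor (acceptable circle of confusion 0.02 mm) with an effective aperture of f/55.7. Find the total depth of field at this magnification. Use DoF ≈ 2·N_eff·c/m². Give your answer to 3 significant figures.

At magnification m, DoF ≈ 2·N_eff·c/m² = 2 × 55.7 × 0.02 / 0.74² = 2.228 / 0.5476 ≈ 4.07 mm.

4.07 mm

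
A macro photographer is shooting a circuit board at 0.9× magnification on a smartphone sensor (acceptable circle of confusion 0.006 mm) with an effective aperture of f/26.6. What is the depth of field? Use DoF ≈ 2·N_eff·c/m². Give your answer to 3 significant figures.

At magnification m, DoF ≈ 2·N_eff·c/m² = 2 × 26.6 × 0.006 / 0.9² = 0.3192 / 0.81 ≈ 0.394 mm.

0.394 mm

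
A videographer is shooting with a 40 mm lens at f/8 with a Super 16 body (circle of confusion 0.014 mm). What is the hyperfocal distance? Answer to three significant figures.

Hyperfocal distance H = f²/(N·c) + f = 40²/(8 × 0.014) + 40 = 1600/0.112 + 40 ≈ 14325.7 mm ≈ 14.3 m.

14.3 m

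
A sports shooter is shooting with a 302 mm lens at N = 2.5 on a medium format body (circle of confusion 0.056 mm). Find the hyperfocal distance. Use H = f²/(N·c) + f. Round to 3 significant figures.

652 m

Hyperfocal distance H = f²/(N·c) + f = 302²/(2.5 × 0.056) + 302 = 91204/0.14 + 302 ≈ 651759.1 mm ≈ 652 m.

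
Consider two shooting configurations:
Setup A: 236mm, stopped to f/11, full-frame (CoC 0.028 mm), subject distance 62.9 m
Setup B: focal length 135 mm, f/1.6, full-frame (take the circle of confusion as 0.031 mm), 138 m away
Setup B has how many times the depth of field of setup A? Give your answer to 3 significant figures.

2.43

Setup A: H = 236²/(11×0.028) + 236 ≈ 181067.2 mm; DoF = Df − Dn = 96256 − 46713 ≈ 49543 mm.
Setup B: H = 135²/(1.6×0.031) + 135 ≈ 367574.5 mm; DoF = Df − Dn = 220872 − 100349 ≈ 120523 mm.
Ratio = 120523 / 49543 ≈ 2.43.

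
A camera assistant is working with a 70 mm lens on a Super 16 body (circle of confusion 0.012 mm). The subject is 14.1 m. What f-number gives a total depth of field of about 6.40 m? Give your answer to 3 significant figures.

f/6.30

Write h = H − f = f²/(N·c). The thin-lens limits are Dn = s·h/(h + (s−f)) and Df = s·h/(h − (s−f)), so DoF = Df − Dn = 2·s·(s−f)·h / (h² − (s−f)²).
That is a quadratic in h: DoF·h² − 2·s·(s−f)·h − DoF·(s−f)² = 0 ⇒ h = (s−f)·(s + √(s² + DoF²)) / DoF = 14030 × (14100 + √(14100² + 6400²)) / 6400 = 14030 × (14100 + 15484.5) / 6400 ≈ 64855 mm.
Then N = f²/(c·h) = 70² / (0.012 × 64855) = 4900 / 778.26 ≈ 6.30.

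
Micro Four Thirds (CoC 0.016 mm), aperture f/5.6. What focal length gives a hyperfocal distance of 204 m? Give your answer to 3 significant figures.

From H = f²/(N·c) + f, with f ≪ H: f ≈ √(H·N·c) = √(204000 × 5.6 × 0.016) = √18278 ≈ 135.2 mm.
The +f correction barely moves this — solving exactly, f² + N·c·f − N·c·H = 0 ⇒ f = (−N·c + √((N·c)² + 4·N·c·H))/2 = (−0.0896 + √73114)/2 ≈ 135.15 mm, so f ≈ 135 mm.

135 mm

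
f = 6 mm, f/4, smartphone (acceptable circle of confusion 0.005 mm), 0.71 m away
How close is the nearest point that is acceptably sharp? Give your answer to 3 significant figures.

0.510 m

Hyperfocal distance H = f²/(N·c) + f = 6²/(4 × 0.005) + 6 = 36/0.02 + 6 ≈ 1806.0 mm ≈ 1.806 m.
Near limit Dn = s·(H − f)/(H + s − 2f) = 710 × (1806.0 − 6) / (1806.0 + 710 − 2 × 6) = 710 × 1800.0 / 2504.0 ≈ 510.38 mm ≈ 0.510 m.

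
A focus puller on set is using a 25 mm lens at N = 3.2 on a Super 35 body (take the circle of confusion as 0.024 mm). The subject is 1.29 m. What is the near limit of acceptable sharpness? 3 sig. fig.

1.12 m

Hyperfocal distance H = f²/(N·c) + f = 25²/(3.2 × 0.024) + 25 = 625/0.0768 + 25 ≈ 8163.0 mm ≈ 8.163 m.
Near limit Dn = s·(H − f)/(H + s − 2f) = 1290 × (8163.0 − 25) / (8163.0 + 1290 − 2 × 25) = 1290 × 8138.0 / 9403.0 ≈ 1116.5 mm ≈ 1.12 m.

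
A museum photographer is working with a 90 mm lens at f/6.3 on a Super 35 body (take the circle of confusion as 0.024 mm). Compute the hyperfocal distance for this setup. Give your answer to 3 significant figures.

Hyperfocal distance H = f²/(N·c) + f = 90²/(6.3 × 0.024) + 90 = 8100/0.1512 + 90 ≈ 53661.4 mm ≈ 53.7 m.

53.7 m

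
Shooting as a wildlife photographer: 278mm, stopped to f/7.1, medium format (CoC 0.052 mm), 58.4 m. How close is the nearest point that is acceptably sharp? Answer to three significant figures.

Hyperfocal distance H = f²/(N·c) + f = 278²/(7.1 × 0.052) + 278 = 77284/0.3692 + 278 ≈ 209606.3 mm ≈ 209.6 m.
Near limit Dn = s·(H − f)/(H + s − 2f) = 58400 × (209606.3 − 278) / (209606.3 + 58400 − 2 × 278) = 58400 × 209328.3 / 267450.3 ≈ 45709 mm ≈ 45.7 m.

45.7 m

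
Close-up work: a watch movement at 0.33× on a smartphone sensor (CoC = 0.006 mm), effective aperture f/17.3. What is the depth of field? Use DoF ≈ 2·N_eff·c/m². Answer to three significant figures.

1.91 mm

At magnification m, DoF ≈ 2·N_eff·c/m² = 2 × 17.3 × 0.006 / 0.33² = 0.2076 / 0.1089 ≈ 1.91 mm.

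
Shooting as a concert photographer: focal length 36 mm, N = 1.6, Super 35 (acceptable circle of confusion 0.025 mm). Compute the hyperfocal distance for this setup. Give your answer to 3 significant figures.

32.4 m

Hyperfocal distance H = f²/(N·c) + f = 36²/(1.6 × 0.025) + 36 = 1296/0.04 + 36 ≈ 32436.0 mm ≈ 32.4 m.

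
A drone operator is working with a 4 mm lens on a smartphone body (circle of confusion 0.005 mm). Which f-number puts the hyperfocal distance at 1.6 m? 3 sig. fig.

Rearrange H = f²/(N·c) + f for N: N = f² / ((H − f)·c).
N = 4² / ((1600 − 4) × 0.005) = 16 / 7.980 ≈ 2.01.

f/2.01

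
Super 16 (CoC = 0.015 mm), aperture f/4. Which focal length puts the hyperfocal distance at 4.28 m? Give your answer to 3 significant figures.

16.0 mm

From H = f²/(N·c) + f, with f ≪ H: f ≈ √(H·N·c) = √(4280 × 4 × 0.015) = √256.80 ≈ 16.02 mm.
The +f correction barely moves this — solving exactly, f² + N·c·f − N·c·H = 0 ⇒ f = (−N·c + √((N·c)² + 4·N·c·H))/2 = (−0.06 + √1027.2)/2 ≈ 15.995 mm, so f ≈ 16.0 mm.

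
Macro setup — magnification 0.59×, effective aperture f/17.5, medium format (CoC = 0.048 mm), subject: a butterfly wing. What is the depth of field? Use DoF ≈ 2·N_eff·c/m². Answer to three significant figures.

4.83 mm

At magnification m, DoF ≈ 2·N_eff·c/m² = 2 × 17.5 × 0.048 / 0.59² = 1.68 / 0.3481 ≈ 4.83 mm.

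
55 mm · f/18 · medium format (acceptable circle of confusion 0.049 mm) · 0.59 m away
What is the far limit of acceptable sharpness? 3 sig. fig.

0.699 m

Hyperfocal distance H = f²/(N·c) + f = 55²/(18 × 0.049) + 55 = 3025/0.882 + 55 ≈ 3484.7 mm ≈ 3.485 m.
Far limit Df = s·(H − f)/(H − s) = 590 × (3484.7 − 55) / (3484.7 − 590) = 590 × 3429.7 / 2894.7 ≈ 699.04 mm ≈ 0.699 m.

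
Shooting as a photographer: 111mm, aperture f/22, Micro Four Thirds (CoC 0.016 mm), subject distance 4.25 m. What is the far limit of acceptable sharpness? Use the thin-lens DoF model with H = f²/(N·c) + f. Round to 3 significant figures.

4.82 m

Hyperfocal distance H = f²/(N·c) + f = 111²/(22 × 0.016) + 111 = 12321/0.352 + 111 ≈ 35113.8 mm ≈ 35.11 m.
Far limit Df = s·(H − f)/(H − s) = 4250 × (35113.8 − 111) / (35113.8 − 4250) = 4250 × 35002.8 / 30863.8 ≈ 4819.9 mm ≈ 4.82 m.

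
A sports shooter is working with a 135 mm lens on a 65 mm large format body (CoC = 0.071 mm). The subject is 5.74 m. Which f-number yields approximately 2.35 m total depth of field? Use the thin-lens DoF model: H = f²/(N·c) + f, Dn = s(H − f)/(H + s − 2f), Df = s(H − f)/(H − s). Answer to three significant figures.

Write h = H − f = f²/(N·c). The thin-lens limits are Dn = s·h/(h + (s−f)) and Df = s·h/(h − (s−f)), so DoF = Df − Dn = 2·s·(s−f)·h / (h² − (s−f)²).
That is a quadratic in h: DoF·h² − 2·s·(s−f)·h − DoF·(s−f)² = 0 ⇒ h = (s−f)·(s + √(s² + DoF²)) / DoF = 5605 × (5740 + √(5740² + 2350²)) / 2350 = 5605 × (5740 + 6202.43) / 2350 ≈ 28484 mm.
Then N = f²/(c·h) = 135² / (0.071 × 28484) = 18225 / 2022.4 ≈ 9.01.

f/9.01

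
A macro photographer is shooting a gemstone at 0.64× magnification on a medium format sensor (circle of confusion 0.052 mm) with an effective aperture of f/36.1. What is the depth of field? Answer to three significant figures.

9.17 mm

At magnification m, DoF ≈ 2·N_eff·c/m² = 2 × 36.1 × 0.052 / 0.64² = 3.754 / 0.4096 ≈ 9.17 mm.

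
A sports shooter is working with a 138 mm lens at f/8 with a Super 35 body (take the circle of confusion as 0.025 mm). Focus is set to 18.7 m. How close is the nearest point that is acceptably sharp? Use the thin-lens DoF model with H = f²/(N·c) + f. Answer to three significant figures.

15.6 m

Hyperfocal distance H = f²/(N·c) + f = 138²/(8 × 0.025) + 138 = 19044/0.2 + 138 ≈ 95358.0 mm ≈ 95.36 m.
Near limit Dn = s·(H − f)/(H + s − 2f) = 18700 × (95358.0 − 138) / (95358.0 + 18700 − 2 × 138) = 18700 × 95220.0 / 113782.0 ≈ 15649 mm ≈ 15.6 m.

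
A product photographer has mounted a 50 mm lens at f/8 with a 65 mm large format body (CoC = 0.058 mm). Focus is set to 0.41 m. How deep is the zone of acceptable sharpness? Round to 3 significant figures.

Hyperfocal distance H = f²/(N·c) + f = 50²/(8 × 0.058) + 50 = 2500/0.464 + 50 ≈ 5437.9 mm ≈ 5.438 m.
Near limit Dn = s·(H − f)/(H + s − 2f) = 410 × (5437.9 − 50) / (5437.9 + 410 − 2 × 50) = 410 × 5387.9 / 5747.9 ≈ 384.321 mm.
Far limit Df = s·(H − f)/(H − s) = 410 × (5437.9 − 50) / (5437.9 − 410) = 410 × 5387.9 / 5027.9 ≈ 439.356 mm.
Depth of field = Df − Dn = 439.356 − 384.321 ≈ 55.035 mm.

55.0 mm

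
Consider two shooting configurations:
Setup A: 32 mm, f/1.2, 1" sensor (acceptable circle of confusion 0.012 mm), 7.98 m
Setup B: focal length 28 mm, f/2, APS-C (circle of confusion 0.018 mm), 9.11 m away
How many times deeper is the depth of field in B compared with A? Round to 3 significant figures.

Setup A: H = 32²/(1.2×0.012) + 32 ≈ 71143.1 mm; DoF = Df − Dn = 8984.1 − 7177.8 ≈ 1806.3 mm.
Setup B: H = 28²/(2×0.018) + 28 ≈ 21805.8 mm; DoF = Df − Dn = 15626.9 − 6428.9 ≈ 9198.0 mm.
Ratio = 9198.0 / 1806.3 ≈ 5.09.

5.09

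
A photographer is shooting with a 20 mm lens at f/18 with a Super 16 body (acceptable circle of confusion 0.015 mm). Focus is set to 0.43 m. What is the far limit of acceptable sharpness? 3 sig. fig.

Hyperfocal distance H = f²/(N·c) + f = 20²/(18 × 0.015) + 20 = 400/0.27 + 20 ≈ 1501.5 mm ≈ 1.501 m.
Far limit Df = s·(H − f)/(H − s) = 430 × (1501.5 − 20) / (1501.5 − 430) = 430 × 1481.5 / 1071.5 ≈ 594.54 mm ≈ 0.595 m.

0.595 m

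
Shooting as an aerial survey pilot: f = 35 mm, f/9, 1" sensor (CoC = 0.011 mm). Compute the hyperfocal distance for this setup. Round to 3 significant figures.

Hyperfocal distance H = f²/(N·c) + f = 35²/(9 × 0.011) + 35 = 1225/0.099 + 35 ≈ 12408.7 mm ≈ 12.4 m.

12.4 m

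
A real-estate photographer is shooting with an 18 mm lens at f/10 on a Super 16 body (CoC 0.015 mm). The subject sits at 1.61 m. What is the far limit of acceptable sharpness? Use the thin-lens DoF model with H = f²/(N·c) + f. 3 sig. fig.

Hyperfocal distance H = f²/(N·c) + f = 18²/(10 × 0.015) + 18 = 324/0.15 + 18 ≈ 2178.0 mm ≈ 2.178 m.
Far limit Df = s·(H − f)/(H − s) = 1610 × (2178.0 − 18) / (2178.0 − 1610) = 1610 × 2160.0 / 568.0 ≈ 6122.5 mm ≈ 6.12 m.

6.12 m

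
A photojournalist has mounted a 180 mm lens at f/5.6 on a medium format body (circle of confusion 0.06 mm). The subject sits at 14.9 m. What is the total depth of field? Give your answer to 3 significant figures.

Hyperfocal distance H = f²/(N·c) + f = 180²/(5.6 × 0.06) + 180 = 32400/0.336 + 180 ≈ 96608.6 mm ≈ 96.61 m.
Near limit Dn = s·(H − f)/(H + s − 2f) = 14900 × (96608.6 − 180) / (96608.6 + 14900 − 2 × 180) = 14900 × 96428.6 / 111148.6 ≈ 12926.7 mm.
Far limit Df = s·(H − f)/(H − s) = 14900 × (96608.6 − 180) / (96608.6 − 14900) = 14900 × 96428.6 / 81708.6 ≈ 17584.3 mm.
Depth of field = Df − Dn = 17584.3 − 12926.7 ≈ 4657.6 mm ≈ 4.66 m.

4.66 m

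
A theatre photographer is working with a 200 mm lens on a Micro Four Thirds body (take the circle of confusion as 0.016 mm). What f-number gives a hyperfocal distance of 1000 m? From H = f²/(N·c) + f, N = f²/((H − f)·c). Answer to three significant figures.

f/2.50

Rearrange H = f²/(N·c) + f for N: N = f² / ((H − f)·c).
N = 200² / ((1000000 − 200) × 0.016) = 40000 / 15997 ≈ 2.50.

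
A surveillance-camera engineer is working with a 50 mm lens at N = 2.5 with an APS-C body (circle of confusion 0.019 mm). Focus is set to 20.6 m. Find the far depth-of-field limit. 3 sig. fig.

Hyperfocal distance H = f²/(N·c) + f = 50²/(2.5 × 0.019) + 50 = 2500/0.0475 + 50 ≈ 52681.6 mm ≈ 52.68 m.
Far limit Df = s·(H − f)/(H − s) = 20600 × (52681.6 − 50) / (52681.6 − 20600) = 20600 × 52631.6 / 32081.6 ≈ 33795 mm ≈ 33.8 m.

33.8 m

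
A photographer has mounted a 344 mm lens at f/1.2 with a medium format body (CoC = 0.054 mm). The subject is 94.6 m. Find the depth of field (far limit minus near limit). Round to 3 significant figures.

9.79 m

Hyperfocal distance H = f²/(N·c) + f = 344²/(1.2 × 0.054) + 344 = 118336/0.0648 + 344 ≈ 1826516.8 mm ≈ 1827 m.
Near limit Dn = s·(H − f)/(H + s − 2f) = 94600 × (1826516.8 − 344) / (1826516.8 + 94600 − 2 × 344) = 94600 × 1826172.8 / 1920428.8 ≈ 89957.0 mm.
Far limit Df = s·(H − f)/(H − s) = 94600 × (1826516.8 − 344) / (1826516.8 − 94600) = 94600 × 1826172.8 / 1731916.8 ≈ 99748.4 mm.
Depth of field = Df − Dn = 99748.4 − 89957.0 ≈ 9791.4 mm ≈ 9.79 m.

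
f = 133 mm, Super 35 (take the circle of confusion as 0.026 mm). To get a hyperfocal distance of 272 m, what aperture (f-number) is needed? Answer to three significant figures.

f/2.50

Rearrange H = f²/(N·c) + f for N: N = f² / ((H − f)·c).
N = 133² / ((272000 − 133) × 0.026) = 17689 / 7069 ≈ 2.50.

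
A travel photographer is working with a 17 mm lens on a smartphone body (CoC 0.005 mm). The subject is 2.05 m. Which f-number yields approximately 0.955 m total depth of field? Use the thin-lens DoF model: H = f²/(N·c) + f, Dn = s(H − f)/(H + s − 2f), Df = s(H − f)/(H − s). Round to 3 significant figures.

Write h = H − f = f²/(N·c). The thin-lens limits are Dn = s·h/(h + (s−f)) and Df = s·h/(h − (s−f)), so DoF = Df − Dn = 2·s·(s−f)·h / (h² − (s−f)²).
That is a quadratic in h: DoF·h² − 2·s·(s−f)·h − DoF·(s−f)² = 0 ⇒ h = (s−f)·(s + √(s² + DoF²)) / DoF = 2033 × (2050 + √(2050² + 955²)) / 955 = 2033 × (2050 + 2261.53) / 955 ≈ 9178.4 mm.
Then N = f²/(c·h) = 17² / (0.005 × 9178.4) = 289 / 45.892 ≈ 6.30.

f/6.30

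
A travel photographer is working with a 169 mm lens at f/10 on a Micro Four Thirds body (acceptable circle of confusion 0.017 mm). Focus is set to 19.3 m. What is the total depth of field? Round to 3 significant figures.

Hyperfocal distance H = f²/(N·c) + f = 169²/(10 × 0.017) + 169 = 28561/0.17 + 169 ≈ 168174.9 mm ≈ 168.2 m.
Near limit Dn = s·(H − f)/(H + s − 2f) = 19300 × (168174.9 − 169) / (168174.9 + 19300 − 2 × 169) = 19300 × 168005.9 / 187136.9 ≈ 17327.0 mm.
Far limit Df = s·(H − f)/(H − s) = 19300 × (168174.9 − 169) / (168174.9 − 19300) = 19300 × 168005.9 / 148874.9 ≈ 21780.1 mm.
Depth of field = Df − Dn = 21780.1 − 17327.0 ≈ 4453.1 mm ≈ 4.45 m.

4.45 m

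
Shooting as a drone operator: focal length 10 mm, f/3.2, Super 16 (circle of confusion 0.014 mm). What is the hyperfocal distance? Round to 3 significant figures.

Hyperfocal distance H = f²/(N·c) + f = 10²/(3.2 × 0.014) + 10 = 100/0.0448 + 10 ≈ 2242.1 mm ≈ 2.24 m.

2.24 m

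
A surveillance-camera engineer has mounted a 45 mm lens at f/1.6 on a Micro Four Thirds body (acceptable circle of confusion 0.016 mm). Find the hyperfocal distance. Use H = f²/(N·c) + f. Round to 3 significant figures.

79.1 m

Hyperfocal distance H = f²/(N·c) + f = 45²/(1.6 × 0.016) + 45 = 2025/0.0256 + 45 ≈ 79146.6 mm ≈ 79.1 m.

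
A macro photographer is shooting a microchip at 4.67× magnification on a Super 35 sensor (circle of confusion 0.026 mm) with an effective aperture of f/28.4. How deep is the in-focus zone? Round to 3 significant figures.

At magnification m, DoF ≈ 2·N_eff·c/m² = 2 × 28.4 × 0.026 / 4.67² = 1.477 / 21.81 ≈ 0.0677 mm.

0.0677 mm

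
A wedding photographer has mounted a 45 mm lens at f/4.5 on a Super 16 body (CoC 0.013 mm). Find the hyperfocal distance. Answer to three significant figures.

Hyperfocal distance H = f²/(N·c) + f = 45²/(4.5 × 0.013) + 45 = 2025/0.0585 + 45 ≈ 34660.4 mm ≈ 34.7 m.

34.7 m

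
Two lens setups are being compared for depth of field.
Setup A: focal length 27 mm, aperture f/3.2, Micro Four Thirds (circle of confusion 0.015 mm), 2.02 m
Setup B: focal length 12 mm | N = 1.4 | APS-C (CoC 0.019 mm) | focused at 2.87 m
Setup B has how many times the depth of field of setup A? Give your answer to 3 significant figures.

7.79

Setup A: H = 27²/(3.2×0.015) + 27 ≈ 15214.5 mm; DoF = Df − Dn = 2325.12 − 1785.67 ≈ 539.45 mm.
Setup B: H = 12²/(1.4×0.019) + 12 ≈ 5425.5 mm; DoF = Df − Dn = 6079.7 − 1878.4 ≈ 4201.3 mm.
Ratio = 4201.3 / 539.45 ≈ 7.79.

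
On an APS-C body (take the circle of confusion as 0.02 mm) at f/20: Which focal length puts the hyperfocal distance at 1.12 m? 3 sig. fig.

From H = f²/(N·c) + f, with f ≪ H: f ≈ √(H·N·c) = √(1120 × 20 × 0.02) = √448.00 ≈ 21.17 mm.
Exact: f² + N·c·f − N·c·H = 0 ⇒ f = (−N·c + √((N·c)² + 4·N·c·H))/2 = (−0.4 + √1792.2)/2 ≈ 20.967 mm ≈ 21.0 mm.

21.0 mm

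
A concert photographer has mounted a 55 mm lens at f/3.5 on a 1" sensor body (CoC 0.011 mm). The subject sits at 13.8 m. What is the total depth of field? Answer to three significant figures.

Hyperfocal distance H = f²/(N·c) + f = 55²/(3.5 × 0.011) + 55 = 3025/0.0385 + 55 ≈ 78626.4 mm ≈ 78.63 m.
Near limit Dn = s·(H − f)/(H + s − 2f) = 13800 × (78626.4 − 55) / (78626.4 + 13800 − 2 × 55) = 13800 × 78571.4 / 92316.4 ≈ 11745.3 mm.
Far limit Df = s·(H − f)/(H − s) = 13800 × (78626.4 − 55) / (78626.4 − 13800) = 13800 × 78571.4 / 64826.4 ≈ 16726.0 mm.
Depth of field = Df − Dn = 16726.0 − 11745.3 ≈ 4980.7 mm ≈ 4.98 m.

4.98 m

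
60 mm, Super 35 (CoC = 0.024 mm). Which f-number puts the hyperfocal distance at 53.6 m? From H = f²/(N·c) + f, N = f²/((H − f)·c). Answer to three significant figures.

f/2.80

Rearrange H = f²/(N·c) + f for N: N = f² / ((H − f)·c).
N = 60² / ((53600 − 60) × 0.024) = 3600 / 1285 ≈ 2.80.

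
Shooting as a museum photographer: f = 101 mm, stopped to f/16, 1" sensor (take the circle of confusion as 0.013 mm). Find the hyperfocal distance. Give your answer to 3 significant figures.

49.1 m

Hyperfocal distance H = f²/(N·c) + f = 101²/(16 × 0.013) + 101 = 10201/0.208 + 101 ≈ 49144.3 mm ≈ 49.1 m.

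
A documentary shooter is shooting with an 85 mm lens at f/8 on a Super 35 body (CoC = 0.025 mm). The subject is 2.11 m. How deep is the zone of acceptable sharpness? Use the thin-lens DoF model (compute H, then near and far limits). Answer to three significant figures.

237 mm

Hyperfocal distance H = f²/(N·c) + f = 85²/(8 × 0.025) + 85 = 7225/0.2 + 85 ≈ 36210.0 mm ≈ 36.21 m.
Near limit Dn = s·(H − f)/(H + s − 2f) = 2110 × (36210.0 − 85) / (36210.0 + 2110 − 2 × 85) = 2110 × 36125.0 / 38150.0 ≈ 1998.00 mm.
Far limit Df = s·(H − f)/(H − s) = 2110 × (36210.0 − 85) / (36210.0 − 2110) = 2110 × 36125.0 / 34100.0 ≈ 2235.30 mm.
Depth of field = Df − Dn = 2235.30 − 1998.00 ≈ 237.30 mm.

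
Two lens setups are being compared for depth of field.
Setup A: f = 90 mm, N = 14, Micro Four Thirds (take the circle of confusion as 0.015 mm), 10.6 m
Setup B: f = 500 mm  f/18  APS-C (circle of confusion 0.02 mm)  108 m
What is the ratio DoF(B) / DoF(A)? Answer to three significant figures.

Setup A: H = 90²/(14×0.015) + 90 ≈ 38661.4 mm; DoF = Df − Dn = 14570.1 − 8330.2 ≈ 6239.9 mm.
Setup B: H = 500²/(18×0.02) + 500 ≈ 694944.4 mm; DoF = Df − Dn = 127780 − 93523 ≈ 34257 mm.
Ratio = 34257 / 6239.9 ≈ 5.49.

5.49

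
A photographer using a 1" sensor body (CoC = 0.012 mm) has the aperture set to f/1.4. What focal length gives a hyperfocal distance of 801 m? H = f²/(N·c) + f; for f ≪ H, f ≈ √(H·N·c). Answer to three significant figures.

116 mm

From H = f²/(N·c) + f, with f ≪ H: f ≈ √(H·N·c) = √(801000 × 1.4 × 0.012) = √13457 ≈ 116.0 mm.
The +f correction barely moves this — solving exactly, f² + N·c·f − N·c·H = 0 ⇒ f = (−N·c + √((N·c)² + 4·N·c·H))/2 = (−0.0168 + √53827)/2 ≈ 116.00 mm, so f ≈ 116 mm.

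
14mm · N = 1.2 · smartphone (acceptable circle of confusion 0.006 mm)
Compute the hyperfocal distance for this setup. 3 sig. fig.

27.2 m

Hyperfocal distance H = f²/(N·c) + f = 14²/(1.2 × 0.006) + 14 = 196/0.0072 + 14 ≈ 27236.2 mm ≈ 27.2 m.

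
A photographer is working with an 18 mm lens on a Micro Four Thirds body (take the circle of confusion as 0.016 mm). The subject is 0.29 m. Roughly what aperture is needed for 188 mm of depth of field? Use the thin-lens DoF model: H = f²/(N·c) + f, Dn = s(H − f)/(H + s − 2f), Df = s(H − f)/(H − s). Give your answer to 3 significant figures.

f/22

Write h = H − f = f²/(N·c). The thin-lens limits are Dn = s·h/(h + (s−f)) and Df = s·h/(h − (s−f)), so DoF = Df − Dn = 2·s·(s−f)·h / (h² − (s−f)²).
That is a quadratic in h: DoF·h² − 2·s·(s−f)·h − DoF·(s−f)² = 0 ⇒ h = (s−f)·(s + √(s² + DoF²)) / DoF = 272 × (290 + √(290² + 188²)) / 188 = 272 × (290 + 345.607) / 188 ≈ 919.60 mm.
Then N = f²/(c·h) = 18² / (0.016 × 919.60) = 324 / 14.714 ≈ 22.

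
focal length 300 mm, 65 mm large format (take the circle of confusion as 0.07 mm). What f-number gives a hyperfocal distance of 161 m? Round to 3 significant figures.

f/8

Rearrange H = f²/(N·c) + f for N: N = f² / ((H − f)·c).
N = 300² / ((161000 − 300) × 0.07) = 90000 / 11249 ≈ 8.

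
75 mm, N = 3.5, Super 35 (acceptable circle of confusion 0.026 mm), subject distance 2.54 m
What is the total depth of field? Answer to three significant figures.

Hyperfocal distance H = f²/(N·c) + f = 75²/(3.5 × 0.026) + 75 = 5625/0.091 + 75 ≈ 61888.2 mm ≈ 61.89 m.
Near limit Dn = s·(H − f)/(H + s − 2f) = 2540 × (61888.2 − 75) / (61888.2 + 2540 − 2 × 75) = 2540 × 61813.2 / 64278.2 ≈ 2442.59 mm.
Far limit Df = s·(H − f)/(H − s) = 2540 × (61888.2 − 75) / (61888.2 − 2540) = 2540 × 61813.2 / 59348.2 ≈ 2645.50 mm.
Depth of field = Df − Dn = 2645.50 − 2442.59 ≈ 202.91 mm.

203 mm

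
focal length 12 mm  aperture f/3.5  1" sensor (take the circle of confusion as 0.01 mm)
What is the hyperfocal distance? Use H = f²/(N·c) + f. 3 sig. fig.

Hyperfocal distance H = f²/(N·c) + f = 12²/(3.5 × 0.01) + 12 = 144/0.035 + 12 ≈ 4126.3 mm ≈ 4.13 m.

4.13 m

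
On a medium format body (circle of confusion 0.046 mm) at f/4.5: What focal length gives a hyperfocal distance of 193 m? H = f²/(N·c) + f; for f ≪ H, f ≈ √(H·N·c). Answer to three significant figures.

From H = f²/(N·c) + f, with f ≪ H: f ≈ √(H·N·c) = √(193000 × 4.5 × 0.046) = √39951 ≈ 199.9 mm.
The +f correction barely moves this — solving exactly, f² + N·c·f − N·c·H = 0 ⇒ f = (−N·c + √((N·c)² + 4·N·c·H))/2 = (−0.207 + √159804)/2 ≈ 199.77 mm, so f ≈ 200 mm.

200 mm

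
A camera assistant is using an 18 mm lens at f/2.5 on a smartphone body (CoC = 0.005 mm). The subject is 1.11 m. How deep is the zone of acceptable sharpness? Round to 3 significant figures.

Hyperfocal distance H = f²/(N·c) + f = 18²/(2.5 × 0.005) + 18 = 324/0.0125 + 18 ≈ 25938.0 mm ≈ 25.94 m.
Near limit Dn = s·(H − f)/(H + s − 2f) = 1110 × (25938.0 − 18) / (25938.0 + 1110 − 2 × 18) = 1110 × 25920.0 / 27012.0 ≈ 1065.127 mm.
Far limit Df = s·(H − f)/(H − s) = 1110 × (25938.0 − 18) / (25938.0 − 1110) = 1110 × 25920.0 / 24828.0 ≈ 1158.821 mm.
Depth of field = Df − Dn = 1158.821 − 1065.127 ≈ 93.694 mm.

93.7 mm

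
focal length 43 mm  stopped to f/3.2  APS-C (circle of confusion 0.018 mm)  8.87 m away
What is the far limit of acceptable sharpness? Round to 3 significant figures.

12.2 m

Hyperfocal distance H = f²/(N·c) + f = 43²/(3.2 × 0.018) + 43 = 1849/0.0576 + 43 ≈ 32143.7 mm ≈ 32.14 m.
Far limit Df = s·(H − f)/(H − s) = 8870 × (32143.7 − 43) / (32143.7 − 8870) = 8870 × 32100.7 / 23273.7 ≈ 12234 mm ≈ 12.2 m.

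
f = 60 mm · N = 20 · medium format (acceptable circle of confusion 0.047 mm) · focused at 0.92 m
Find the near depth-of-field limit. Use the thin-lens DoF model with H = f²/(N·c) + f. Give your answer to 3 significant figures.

0.751 m

Hyperfocal distance H = f²/(N·c) + f = 60²/(20 × 0.047) + 60 = 3600/0.94 + 60 ≈ 3889.8 mm ≈ 3.890 m.
Near limit Dn = s·(H − f)/(H + s − 2f) = 920 × (3889.8 − 60) / (3889.8 + 920 − 2 × 60) = 920 × 3829.8 / 4689.8 ≈ 751.29 mm ≈ 0.751 m.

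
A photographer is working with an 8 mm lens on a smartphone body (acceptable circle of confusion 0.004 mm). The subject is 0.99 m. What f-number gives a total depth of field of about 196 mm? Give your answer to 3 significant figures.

Write h = H − f = f²/(N·c). The thin-lens limits are Dn = s·h/(h + (s−f)) and Df = s·h/(h − (s−f)), so DoF = Df − Dn = 2·s·(s−f)·h / (h² − (s−f)²).
That is a quadratic in h: DoF·h² − 2·s·(s−f)·h − DoF·(s−f)² = 0 ⇒ h = (s−f)·(s + √(s² + DoF²)) / DoF = 982 × (990 + √(990² + 196²)) / 196 = 982 × (990 + 1009.22) / 196 ≈ 10016 mm.
Then N = f²/(c·h) = 8² / (0.004 × 10016) = 64 / 40.066 ≈ 1.60.

f/1.60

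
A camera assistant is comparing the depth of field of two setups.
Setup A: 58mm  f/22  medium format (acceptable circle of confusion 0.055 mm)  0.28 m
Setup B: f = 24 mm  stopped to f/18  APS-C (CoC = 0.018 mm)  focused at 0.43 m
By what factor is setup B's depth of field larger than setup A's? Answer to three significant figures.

4.60

Setup A: H = 58²/(22×0.055) + 58 ≈ 2838.2 mm; DoF = Df − Dn = 304.299 − 259.295 ≈ 45.004 mm.
Setup B: H = 24²/(18×0.018) + 24 ≈ 1801.8 mm; DoF = Df − Dn = 557.27 − 350.06 ≈ 207.21 mm.
Ratio = 207.21 / 45.004 ≈ 4.60.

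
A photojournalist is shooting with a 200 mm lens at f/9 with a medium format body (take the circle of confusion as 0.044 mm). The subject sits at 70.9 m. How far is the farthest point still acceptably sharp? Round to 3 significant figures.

Hyperfocal distance H = f²/(N·c) + f = 200²/(9 × 0.044) + 200 = 40000/0.396 + 200 ≈ 101210.1 mm ≈ 101.2 m.
Far limit Df = s·(H − f)/(H − s) = 70900 × (101210.1 − 200) / (101210.1 − 70900) = 70900 × 101010.1 / 30310.1 ≈ 236278 mm ≈ 236 m.

236 m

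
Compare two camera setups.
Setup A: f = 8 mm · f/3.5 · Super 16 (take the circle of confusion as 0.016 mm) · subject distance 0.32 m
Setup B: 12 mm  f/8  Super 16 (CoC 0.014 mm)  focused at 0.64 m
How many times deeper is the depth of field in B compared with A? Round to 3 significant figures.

4.35

Setup A: H = 8²/(3.5×0.016) + 8 ≈ 1150.9 mm; DoF = Df − Dn = 440.17 − 251.37 ≈ 188.80 mm.
Setup B: H = 12²/(8×0.014) + 12 ≈ 1297.7 mm; DoF = Df − Dn = 1251.09 − 429.98 ≈ 821.11 mm.
Ratio = 821.11 / 188.80 ≈ 4.35.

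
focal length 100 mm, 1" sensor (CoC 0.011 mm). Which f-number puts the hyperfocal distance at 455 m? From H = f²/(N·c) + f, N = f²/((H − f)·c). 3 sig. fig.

f/2.00

Rearrange H = f²/(N·c) + f for N: N = f² / ((H − f)·c).
N = 100² / ((455000 − 100) × 0.011) = 10000 / 5004 ≈ 2.00.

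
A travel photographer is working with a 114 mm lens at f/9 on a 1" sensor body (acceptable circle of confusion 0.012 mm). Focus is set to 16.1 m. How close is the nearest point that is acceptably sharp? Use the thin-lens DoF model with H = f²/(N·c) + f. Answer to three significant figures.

Hyperfocal distance H = f²/(N·c) + f = 114²/(9 × 0.012) + 114 = 12996/0.108 + 114 ≈ 120447.3 mm ≈ 120.4 m.
Near limit Dn = s·(H − f)/(H + s − 2f) = 16100 × (120447.3 − 114) / (120447.3 + 16100 − 2 × 114) = 16100 × 120333.3 / 136319.3 ≈ 14212 mm ≈ 14.2 m.

14.2 m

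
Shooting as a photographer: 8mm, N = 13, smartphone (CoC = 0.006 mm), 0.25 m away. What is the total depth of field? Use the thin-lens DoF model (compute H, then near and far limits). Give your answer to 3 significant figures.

Hyperfocal distance H = f²/(N·c) + f = 8²/(13 × 0.006) + 8 = 64/0.078 + 8 ≈ 828.5 mm ≈ 0.829 m.
Near limit Dn = s·(H − f)/(H + s − 2f) = 250 × (828.5 − 8) / (828.5 + 250 − 2 × 8) = 250 × 820.5 / 1062.5 ≈ 193.06 mm.
Far limit Df = s·(H − f)/(H − s) = 250 × (828.5 − 8) / (828.5 − 250) = 250 × 820.5 / 578.5 ≈ 354.58 mm.
Depth of field = Df − Dn = 354.58 − 193.06 ≈ 161.52 mm.

162 mm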